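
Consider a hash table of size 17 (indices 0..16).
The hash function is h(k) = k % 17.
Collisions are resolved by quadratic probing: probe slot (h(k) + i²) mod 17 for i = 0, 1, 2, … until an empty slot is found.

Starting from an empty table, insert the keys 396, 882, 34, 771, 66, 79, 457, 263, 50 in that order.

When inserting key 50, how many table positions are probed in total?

396 hashes to 5; slot 5 is free → place at 5.
882 hashes to 15; slot 15 is free → place at 15.
34 hashes to 0; slot 0 is free → place at 0.
771 hashes to 6; slot 6 is free → place at 6.
66 hashes to 15; 15 taken → place at 16.
79 hashes to 11; slot 11 is free → place at 11.
457 hashes to 15; 15,16 taken → place at 2.
263 hashes to 8; slot 8 is free → place at 8.
50 hashes to 16; 16,0 taken → place at 3.
Table: [34, _, 457, 50, _, 396, 771, _, 263, _, _, 79, _, _, _, 882, 66]

3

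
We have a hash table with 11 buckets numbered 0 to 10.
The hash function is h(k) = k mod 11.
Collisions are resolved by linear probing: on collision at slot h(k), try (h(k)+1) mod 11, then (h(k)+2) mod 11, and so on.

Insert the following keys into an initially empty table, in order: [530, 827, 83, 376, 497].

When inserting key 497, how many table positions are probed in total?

530: h=2 → slot 2
827: h=2, probe 2,3 → slot 3
83: h=6 → slot 6
376: h=2, probe 2,3,4 → slot 4
497: h=2, probe 2,3,4,5 → slot 5
Table: [—, —, 530, 827, 376, 497, 83, —, —, —, —]

4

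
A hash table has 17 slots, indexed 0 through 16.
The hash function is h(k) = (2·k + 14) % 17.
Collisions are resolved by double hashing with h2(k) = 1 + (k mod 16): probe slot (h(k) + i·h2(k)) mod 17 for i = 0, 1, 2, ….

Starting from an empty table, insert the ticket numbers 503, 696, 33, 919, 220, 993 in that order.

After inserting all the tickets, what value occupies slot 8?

503: h=0 -> slot 0
696: h=12 -> slot 12
33: h=12, h2=2, probe 12,14 -> slot 14
919: h=16 -> slot 16
220: h=12, h2=13, probe 12,8 -> slot 8
993: h=11 -> slot 11
Table: [503, -, -, -, -, -, -, -, 220, -, -, 993, 696, -, 33, -, 919]

220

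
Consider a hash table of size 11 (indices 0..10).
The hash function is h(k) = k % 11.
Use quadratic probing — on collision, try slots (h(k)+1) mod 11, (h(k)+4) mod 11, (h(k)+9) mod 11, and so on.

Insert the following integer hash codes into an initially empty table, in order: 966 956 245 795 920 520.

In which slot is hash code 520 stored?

1

966 hashes to 9; slot 9 is free -> place at 9.
956 hashes to 10; slot 10 is free -> place at 10.
245 hashes to 3; slot 3 is free -> place at 3.
795 hashes to 3; 3 taken -> place at 4.
920 hashes to 7; slot 7 is free -> place at 7.
520 hashes to 3; 3,4,7 taken -> place at 1.
Table: [_, 520, _, 245, 795, _, _, 920, _, 966, 956]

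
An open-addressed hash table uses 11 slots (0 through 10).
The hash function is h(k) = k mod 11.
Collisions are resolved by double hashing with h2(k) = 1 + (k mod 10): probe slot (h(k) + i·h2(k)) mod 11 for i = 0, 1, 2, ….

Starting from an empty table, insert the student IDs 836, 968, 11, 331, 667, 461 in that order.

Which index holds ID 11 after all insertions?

2

836 hashes to 0; slot 0 is free -> place at 0.
968 hashes to 0, h2=9; 0 taken -> place at 9.
11 hashes to 0, h2=2; 0 taken -> place at 2.
331 hashes to 1; slot 1 is free -> place at 1.
667 hashes to 7; slot 7 is free -> place at 7.
461 hashes to 10; slot 10 is free -> place at 10.
Table: [836, 331, 11, -, -, -, -, 667, -, 968, 461]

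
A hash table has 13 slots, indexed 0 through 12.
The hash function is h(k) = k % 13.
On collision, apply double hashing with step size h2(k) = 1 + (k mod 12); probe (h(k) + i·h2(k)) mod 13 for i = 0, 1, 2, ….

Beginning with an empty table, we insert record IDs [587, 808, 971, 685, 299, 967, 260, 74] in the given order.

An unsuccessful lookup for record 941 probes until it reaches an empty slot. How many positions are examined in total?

3

587: h=2 => slot 2
808: h=2, h2=5, probe 2,7 => slot 7
971: h=9 => slot 9
685: h=9, h2=2, probe 9,11 => slot 11
299: h=0 => slot 0
967: h=5 => slot 5
260: h=0, h2=9, probe 0,9,5,1 => slot 1
74: h=9, h2=3, probe 9,12 => slot 12
Table: [299, 260, 587, —, —, 967, —, 808, —, 971, —, 685, 74]
Lookup 941: h=5, h2=6, probe 5,11,4 → slot 4 empty, not found.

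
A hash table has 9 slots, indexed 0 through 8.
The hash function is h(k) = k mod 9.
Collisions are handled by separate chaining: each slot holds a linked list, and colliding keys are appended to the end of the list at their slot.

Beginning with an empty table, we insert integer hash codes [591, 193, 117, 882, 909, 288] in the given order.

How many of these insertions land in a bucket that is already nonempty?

3

Insert 591: h=6, bucket 6 empty → new chain.
Insert 193: h=4, bucket 4 empty → new chain.
Insert 117: h=0, bucket 0 empty → new chain.
Insert 882: h=0, bucket 0 nonempty → append to chain.
Insert 909: h=0, bucket 0 nonempty → append to chain.
Insert 288: h=0, bucket 0 nonempty → append to chain.
Final buckets:
0: 117 -> 882 -> 909 -> 288
1: .
2: .
3: .
4: 193
5: .
6: 591
7: .
8: .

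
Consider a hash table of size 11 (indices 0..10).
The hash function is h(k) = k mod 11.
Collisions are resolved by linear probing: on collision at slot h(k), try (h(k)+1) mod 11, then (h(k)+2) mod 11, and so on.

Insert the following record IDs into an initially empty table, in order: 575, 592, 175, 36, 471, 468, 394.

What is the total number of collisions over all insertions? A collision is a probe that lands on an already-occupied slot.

6

Insert 575: h=3, slot 3 empty -> index 3.
Insert 592: h=9, slot 9 empty -> index 9.
Insert 175: h=10, slot 10 empty -> index 10.
Insert 36: h=3, slot 3 occupied -> index 4.
Insert 471: h=9, slots 9,10 occupied -> index 0.
Insert 468: h=6, slot 6 empty -> index 6.
Insert 394: h=9, slots 9,10,0 occupied -> index 1.
Table: [471, 394, —, 575, 36, —, 468, —, —, 592, 175]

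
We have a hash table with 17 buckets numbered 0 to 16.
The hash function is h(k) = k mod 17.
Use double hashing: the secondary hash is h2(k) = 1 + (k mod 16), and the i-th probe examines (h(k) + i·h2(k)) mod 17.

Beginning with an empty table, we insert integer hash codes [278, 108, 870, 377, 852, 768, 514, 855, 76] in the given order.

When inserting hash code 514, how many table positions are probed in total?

278 hashes to 6; slot 6 is free → place at 6.
108 hashes to 6, h2=13; 6 taken → place at 2.
870 hashes to 3; slot 3 is free → place at 3.
377 hashes to 3, h2=10; 3 taken → place at 13.
852 hashes to 2, h2=5; 2 taken → place at 7.
768 hashes to 3, h2=1; 3 taken → place at 4.
514 hashes to 4, h2=3; 4,7 taken → place at 10.
855 hashes to 5; slot 5 is free → place at 5.
76 hashes to 8; slot 8 is free → place at 8.
Table: [∅, ∅, 108, 870, 768, 855, 278, 852, 76, ∅, 514, ∅, ∅, 377, ∅, ∅, ∅]

3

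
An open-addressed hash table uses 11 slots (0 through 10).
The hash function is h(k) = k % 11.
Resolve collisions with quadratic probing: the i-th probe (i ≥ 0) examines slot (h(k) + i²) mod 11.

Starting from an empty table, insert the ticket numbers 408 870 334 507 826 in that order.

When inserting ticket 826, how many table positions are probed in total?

Insert 408: h=1, slot 1 empty → index 1.
Insert 870: h=1, slot 1 occupied → index 2.
Insert 334: h=4, slot 4 empty → index 4.
Insert 507: h=1, slots 1,2 occupied → index 5.
Insert 826: h=1, slots 1,2,5 occupied → index 10.
Table: [_, 408, 870, _, 334, 507, _, _, _, _, 826]

4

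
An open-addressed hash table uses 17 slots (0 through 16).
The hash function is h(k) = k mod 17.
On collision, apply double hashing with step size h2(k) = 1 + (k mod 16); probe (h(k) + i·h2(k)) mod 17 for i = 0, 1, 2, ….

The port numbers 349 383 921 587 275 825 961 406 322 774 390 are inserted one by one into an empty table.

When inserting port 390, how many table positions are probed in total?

349 hashes to 9; slot 9 is free → place at 9.
383 hashes to 9, h2=16; 9 taken → place at 8.
921 hashes to 3; slot 3 is free → place at 3.
587 hashes to 9, h2=12; 9 taken → place at 4.
275 hashes to 3, h2=4; 3 taken → place at 7.
825 hashes to 9, h2=10; 9 taken → place at 2.
961 hashes to 9, h2=2; 9 taken → place at 11.
406 hashes to 15; slot 15 is free → place at 15.
322 hashes to 16; slot 16 is free → place at 16.
774 hashes to 9, h2=7; 9,16 taken → place at 6.
390 hashes to 16, h2=7; 16,6 taken → place at 13.
Table: [., ., 825, 921, 587, ., 774, 275, 383, 349, ., 961, ., 390, ., 406, 322]

3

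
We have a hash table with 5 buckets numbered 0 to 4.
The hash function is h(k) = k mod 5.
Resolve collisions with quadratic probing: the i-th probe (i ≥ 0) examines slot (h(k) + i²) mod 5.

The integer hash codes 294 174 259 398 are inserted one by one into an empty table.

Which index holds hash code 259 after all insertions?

294 hashes to 4; slot 4 is free -> place at 4.
174 hashes to 4; 4 taken -> place at 0.
259 hashes to 4; 4,0 taken -> place at 3.
398 hashes to 3; 3,4 taken -> place at 2.
Table: [174, ., 398, 259, 294]

3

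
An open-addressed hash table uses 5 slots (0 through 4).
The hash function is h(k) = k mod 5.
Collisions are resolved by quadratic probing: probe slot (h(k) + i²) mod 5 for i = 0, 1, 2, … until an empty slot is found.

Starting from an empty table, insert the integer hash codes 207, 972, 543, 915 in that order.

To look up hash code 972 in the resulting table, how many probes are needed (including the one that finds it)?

2

207 hashes to 2; slot 2 is free → place at 2.
972 hashes to 2; 2 taken → place at 3.
543 hashes to 3; 3 taken → place at 4.
915 hashes to 0; slot 0 is free → place at 0.
Table: [915, —, 207, 972, 543]
Lookup 972: h=2, probe 2,3 → found at 3.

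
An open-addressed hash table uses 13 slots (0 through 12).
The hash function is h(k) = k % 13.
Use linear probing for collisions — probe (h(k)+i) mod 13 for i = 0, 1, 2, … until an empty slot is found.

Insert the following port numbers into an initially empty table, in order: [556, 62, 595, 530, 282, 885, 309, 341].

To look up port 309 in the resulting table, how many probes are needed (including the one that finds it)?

6

556: h=10 -> slot 10
62: h=10, probe 10,11 -> slot 11
595: h=10, probe 10,11,12 -> slot 12
530: h=10, probe 10,11,12,0 -> slot 0
282: h=9 -> slot 9
885: h=1 -> slot 1
309: h=10, probe 10,11,12,0,1,2 -> slot 2
341: h=3 -> slot 3
Table: [530, 885, 309, 341, ∅, ∅, ∅, ∅, ∅, 282, 556, 62, 595]
Lookup 309: h=10, probe 10,11,12,0,1,2 → found at 2.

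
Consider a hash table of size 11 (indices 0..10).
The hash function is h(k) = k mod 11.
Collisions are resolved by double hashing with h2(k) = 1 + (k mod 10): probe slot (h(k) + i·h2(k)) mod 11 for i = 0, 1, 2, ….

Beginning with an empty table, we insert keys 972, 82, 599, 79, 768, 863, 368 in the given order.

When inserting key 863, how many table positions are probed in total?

4

972 hashes to 4; slot 4 is free → place at 4.
82 hashes to 5; slot 5 is free → place at 5.
599 hashes to 5, h2=10; 5,4 taken → place at 3.
79 hashes to 2; slot 2 is free → place at 2.
768 hashes to 9; slot 9 is free → place at 9.
863 hashes to 5, h2=4; 5,9,2 taken → place at 6.
368 hashes to 5, h2=9; 5,3 taken → place at 1.
Table: [_, 368, 79, 599, 972, 82, 863, _, _, 768, _]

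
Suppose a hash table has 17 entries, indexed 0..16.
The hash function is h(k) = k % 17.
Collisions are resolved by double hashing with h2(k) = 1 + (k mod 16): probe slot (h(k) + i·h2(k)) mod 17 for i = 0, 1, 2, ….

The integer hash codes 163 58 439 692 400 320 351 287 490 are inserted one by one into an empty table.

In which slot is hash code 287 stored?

163: h=10 => slot 10
58: h=7 => slot 7
439: h=14 => slot 14
692: h=12 => slot 12
400: h=9 => slot 9
320: h=14, h2=1, probe 14,15 => slot 15
351: h=11 => slot 11
287: h=15, h2=16, probe 15,14,13 => slot 13
490: h=14, h2=11, probe 14,8 => slot 8
Table: [∅, ∅, ∅, ∅, ∅, ∅, ∅, 58, 490, 400, 163, 351, 692, 287, 439, 320, ∅]

13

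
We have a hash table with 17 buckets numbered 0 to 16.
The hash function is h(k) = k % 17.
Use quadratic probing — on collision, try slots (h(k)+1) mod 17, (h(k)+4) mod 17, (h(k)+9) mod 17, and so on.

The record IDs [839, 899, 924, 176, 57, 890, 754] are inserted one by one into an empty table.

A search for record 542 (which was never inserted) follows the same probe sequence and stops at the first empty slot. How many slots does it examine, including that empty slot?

2

839 hashes to 6; slot 6 is free => place at 6.
899 hashes to 15; slot 15 is free => place at 15.
924 hashes to 6; 6 taken => place at 7.
176 hashes to 6; 6,7 taken => place at 10.
57 hashes to 6; 6,7,10,15 taken => place at 5.
890 hashes to 6; 6,7,10,15,5 taken => place at 14.
754 hashes to 6; 6,7,10,15,5,14 taken => place at 8.
Table: [—, —, —, —, —, 57, 839, 924, 754, —, 176, —, —, —, 890, 899, —]
Lookup 542: h=15, probe 15,16 → slot 16 empty, not found.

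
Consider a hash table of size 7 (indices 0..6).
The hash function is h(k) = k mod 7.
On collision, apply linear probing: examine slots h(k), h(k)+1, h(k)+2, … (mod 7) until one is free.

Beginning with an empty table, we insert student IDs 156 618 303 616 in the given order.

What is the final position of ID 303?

Insert 156: h=2, slot 2 empty => index 2.
Insert 618: h=2, slot 2 occupied => index 3.
Insert 303: h=2, slots 2,3 occupied => index 4.
Insert 616: h=0, slot 0 empty => index 0.
Table: [616, ∅, 156, 618, 303, ∅, ∅]

4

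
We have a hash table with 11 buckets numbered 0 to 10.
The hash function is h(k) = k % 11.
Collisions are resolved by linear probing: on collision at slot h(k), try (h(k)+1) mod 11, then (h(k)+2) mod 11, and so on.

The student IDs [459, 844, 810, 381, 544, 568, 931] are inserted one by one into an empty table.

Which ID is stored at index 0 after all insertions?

459: h=8 => slot 8
844: h=8, probe 8,9 => slot 9
810: h=7 => slot 7
381: h=7, probe 7,8,9,10 => slot 10
544: h=5 => slot 5
568: h=7, probe 7,8,9,10,0 => slot 0
931: h=7, probe 7,8,9,10,0,1 => slot 1
Table: [568, 931, _, _, _, 544, _, 810, 459, 844, 381]

568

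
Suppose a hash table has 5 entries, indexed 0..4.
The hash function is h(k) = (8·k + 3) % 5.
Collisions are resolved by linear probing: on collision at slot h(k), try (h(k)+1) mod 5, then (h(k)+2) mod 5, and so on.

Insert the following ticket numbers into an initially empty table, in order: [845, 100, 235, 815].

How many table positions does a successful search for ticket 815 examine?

4

845: h=3 → slot 3
100: h=3, probe 3,4 → slot 4
235: h=3, probe 3,4,0 → slot 0
815: h=3, probe 3,4,0,1 → slot 1
Table: [235, 815, _, 845, 100]
Lookup 815: h=3, probe 3,4,0,1 → found at 1.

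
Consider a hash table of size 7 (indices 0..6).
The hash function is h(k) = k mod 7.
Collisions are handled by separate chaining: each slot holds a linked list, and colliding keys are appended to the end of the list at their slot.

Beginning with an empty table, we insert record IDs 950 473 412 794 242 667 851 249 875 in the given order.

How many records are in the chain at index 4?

4

950 → bucket 5
473 → bucket 4
412 → bucket 6
794 → bucket 3
242 → bucket 4 (collision)
667 → bucket 2
851 → bucket 4 (collision)
249 → bucket 4 (collision)
875 → bucket 0
Final buckets:
0: 875
1: —
2: 667
3: 794
4: 473 -> 242 -> 851 -> 249
5: 950
6: 412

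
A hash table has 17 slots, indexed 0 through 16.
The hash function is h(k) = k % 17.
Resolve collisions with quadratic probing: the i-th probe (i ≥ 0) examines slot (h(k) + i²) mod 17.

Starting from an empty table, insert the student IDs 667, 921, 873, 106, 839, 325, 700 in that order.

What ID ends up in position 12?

667: h=4 => slot 4
921: h=3 => slot 3
873: h=6 => slot 6
106: h=4, probe 4,5 => slot 5
839: h=6, probe 6,7 => slot 7
325: h=2 => slot 2
700: h=3, probe 3,4,7,12 => slot 12
Table: [—, —, 325, 921, 667, 106, 873, 839, —, —, —, —, 700, —, —, —, —]

700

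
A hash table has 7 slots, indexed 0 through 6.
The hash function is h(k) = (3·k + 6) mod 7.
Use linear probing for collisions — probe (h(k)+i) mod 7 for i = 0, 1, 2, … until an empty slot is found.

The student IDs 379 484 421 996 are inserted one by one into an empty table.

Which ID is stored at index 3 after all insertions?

379 hashes to 2; slot 2 is free -> place at 2.
484 hashes to 2; 2 taken -> place at 3.
421 hashes to 2; 2,3 taken -> place at 4.
996 hashes to 5; slot 5 is free -> place at 5.
Table: [-, -, 379, 484, 421, 996, -]

484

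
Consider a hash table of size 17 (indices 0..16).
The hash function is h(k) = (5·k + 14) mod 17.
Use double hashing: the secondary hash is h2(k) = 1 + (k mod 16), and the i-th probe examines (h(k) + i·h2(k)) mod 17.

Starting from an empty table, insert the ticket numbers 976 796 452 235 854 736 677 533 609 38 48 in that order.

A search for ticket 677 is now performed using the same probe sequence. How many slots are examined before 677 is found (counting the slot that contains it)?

5

976: h=15 => slot 15
796: h=16 => slot 16
452: h=13 => slot 13
235: h=16, h2=12, probe 16,11 => slot 11
854: h=0 => slot 0
736: h=5 => slot 5
677: h=16, h2=6, probe 16,5,11,0,6 => slot 6
533: h=10 => slot 10
609: h=16, h2=2, probe 16,1 => slot 1
38: h=0, h2=7, probe 0,7 => slot 7
48: h=16, h2=1, probe 16,0,1,2 => slot 2
Table: [854, 609, 48, _, _, 736, 677, 38, _, _, 533, 235, _, 452, _, 976, 796]
Lookup 677: h=16, h2=6, probe 16,5,11,0,6 → found at 6.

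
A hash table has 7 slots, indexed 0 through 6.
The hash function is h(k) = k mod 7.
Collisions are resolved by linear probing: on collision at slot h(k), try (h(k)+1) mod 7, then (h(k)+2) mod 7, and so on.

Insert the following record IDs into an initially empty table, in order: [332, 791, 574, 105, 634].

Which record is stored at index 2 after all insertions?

105

332 hashes to 3; slot 3 is free → place at 3.
791 hashes to 0; slot 0 is free → place at 0.
574 hashes to 0; 0 taken → place at 1.
105 hashes to 0; 0,1 taken → place at 2.
634 hashes to 4; slot 4 is free → place at 4.
Table: [791, 574, 105, 332, 634, _, _]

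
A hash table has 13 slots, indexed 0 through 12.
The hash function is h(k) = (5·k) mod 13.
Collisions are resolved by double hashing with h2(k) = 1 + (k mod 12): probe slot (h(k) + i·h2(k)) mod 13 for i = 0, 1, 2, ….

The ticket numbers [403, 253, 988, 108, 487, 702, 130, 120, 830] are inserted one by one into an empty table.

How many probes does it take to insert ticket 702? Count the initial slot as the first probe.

403: h=0 => slot 0
253: h=4 => slot 4
988: h=0, h2=5, probe 0,5 => slot 5
108: h=7 => slot 7
487: h=4, h2=8, probe 4,12 => slot 12
702: h=0, h2=7, probe 0,7,1 => slot 1
130: h=0, h2=11, probe 0,11 => slot 11
120: h=2 => slot 2
830: h=3 => slot 3
Table: [403, 702, 120, 830, 253, 988, ., 108, ., ., ., 130, 487]

3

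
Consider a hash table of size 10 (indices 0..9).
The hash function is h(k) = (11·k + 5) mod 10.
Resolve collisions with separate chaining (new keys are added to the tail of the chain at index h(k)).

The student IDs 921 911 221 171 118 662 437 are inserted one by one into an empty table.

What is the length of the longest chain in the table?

Insert 921: h=6, bucket 6 empty → new chain.
Insert 911: h=6, bucket 6 nonempty → append to chain.
Insert 221: h=6, bucket 6 nonempty → append to chain.
Insert 171: h=6, bucket 6 nonempty → append to chain.
Insert 118: h=3, bucket 3 empty → new chain.
Insert 662: h=7, bucket 7 empty → new chain.
Insert 437: h=2, bucket 2 empty → new chain.
Final buckets:
0: -
1: -
2: 437
3: 118
4: -
5: -
6: 921 -> 911 -> 221 -> 171
7: 662
8: -
9: -

4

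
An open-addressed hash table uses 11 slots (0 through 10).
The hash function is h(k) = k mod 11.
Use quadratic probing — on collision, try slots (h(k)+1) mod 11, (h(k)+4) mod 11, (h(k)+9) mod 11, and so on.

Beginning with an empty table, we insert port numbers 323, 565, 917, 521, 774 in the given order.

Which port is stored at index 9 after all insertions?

774

Insert 323: h=4, slot 4 empty → index 4.
Insert 565: h=4, slot 4 occupied → index 5.
Insert 917: h=4, slots 4,5 occupied → index 8.
Insert 521: h=4, slots 4,5,8 occupied → index 2.
Insert 774: h=4, slots 4,5,8,2 occupied → index 9.
Table: [-, -, 521, -, 323, 565, -, -, 917, 774, -]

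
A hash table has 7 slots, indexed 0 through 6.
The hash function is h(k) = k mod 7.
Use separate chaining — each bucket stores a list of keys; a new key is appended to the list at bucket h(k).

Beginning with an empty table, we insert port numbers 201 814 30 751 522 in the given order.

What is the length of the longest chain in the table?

3

Insert 201: h=5, bucket 5 empty → new chain.
Insert 814: h=2, bucket 2 empty → new chain.
Insert 30: h=2, bucket 2 nonempty → append to chain.
Insert 751: h=2, bucket 2 nonempty → append to chain.
Insert 522: h=4, bucket 4 empty → new chain.
Final buckets:
0: _
1: _
2: 814 -> 30 -> 751
3: _
4: 522
5: 201
6: _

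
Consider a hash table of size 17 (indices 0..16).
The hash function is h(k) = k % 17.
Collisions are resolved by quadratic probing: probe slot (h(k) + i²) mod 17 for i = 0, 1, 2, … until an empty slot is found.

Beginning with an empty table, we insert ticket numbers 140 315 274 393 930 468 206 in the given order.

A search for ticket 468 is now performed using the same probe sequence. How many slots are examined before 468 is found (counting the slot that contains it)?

2

Insert 140: h=4, slot 4 empty => index 4.
Insert 315: h=9, slot 9 empty => index 9.
Insert 274: h=2, slot 2 empty => index 2.
Insert 393: h=2, slot 2 occupied => index 3.
Insert 930: h=12, slot 12 empty => index 12.
Insert 468: h=9, slot 9 occupied => index 10.
Insert 206: h=2, slots 2,3 occupied => index 6.
Table: [_, _, 274, 393, 140, _, 206, _, _, 315, 468, _, 930, _, _, _, _]
Lookup 468: h=9, probe 9,10 → found at 10.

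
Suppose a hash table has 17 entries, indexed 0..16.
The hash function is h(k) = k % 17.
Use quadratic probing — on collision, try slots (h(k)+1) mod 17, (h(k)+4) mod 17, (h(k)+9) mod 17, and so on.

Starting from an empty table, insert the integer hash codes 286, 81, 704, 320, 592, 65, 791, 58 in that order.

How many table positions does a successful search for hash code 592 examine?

286 hashes to 14; slot 14 is free => place at 14.
81 hashes to 13; slot 13 is free => place at 13.
704 hashes to 7; slot 7 is free => place at 7.
320 hashes to 14; 14 taken => place at 15.
592 hashes to 14; 14,15 taken => place at 1.
65 hashes to 14; 14,15,1 taken => place at 6.
791 hashes to 9; slot 9 is free => place at 9.
58 hashes to 7; 7 taken => place at 8.
Table: [—, 592, —, —, —, —, 65, 704, 58, 791, —, —, —, 81, 286, 320, —]
Lookup 592: h=14, probe 14,15,1 → found at 1.

3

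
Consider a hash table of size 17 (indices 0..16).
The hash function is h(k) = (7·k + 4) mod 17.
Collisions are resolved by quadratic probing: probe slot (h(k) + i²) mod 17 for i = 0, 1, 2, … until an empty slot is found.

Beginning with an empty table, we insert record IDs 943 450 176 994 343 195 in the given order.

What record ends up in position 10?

943 hashes to 9; slot 9 is free => place at 9.
450 hashes to 9; 9 taken => place at 10.
176 hashes to 12; slot 12 is free => place at 12.
994 hashes to 9; 9,10 taken => place at 13.
343 hashes to 8; slot 8 is free => place at 8.
195 hashes to 9; 9,10,13 taken => place at 1.
Table: [_, 195, _, _, _, _, _, _, 343, 943, 450, _, 176, 994, _, _, _]

450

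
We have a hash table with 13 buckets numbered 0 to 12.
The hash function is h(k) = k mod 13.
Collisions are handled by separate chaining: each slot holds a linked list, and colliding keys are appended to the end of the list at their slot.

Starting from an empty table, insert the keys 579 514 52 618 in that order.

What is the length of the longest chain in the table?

579 -> bucket 7
514 -> bucket 7 (collision)
52 -> bucket 0
618 -> bucket 7 (collision)
Final buckets:
0: 52
1: .
2: .
3: .
4: .
5: .
6: .
7: 579 -> 514 -> 618
8: .
9: .
10: .
11: .
12: .

3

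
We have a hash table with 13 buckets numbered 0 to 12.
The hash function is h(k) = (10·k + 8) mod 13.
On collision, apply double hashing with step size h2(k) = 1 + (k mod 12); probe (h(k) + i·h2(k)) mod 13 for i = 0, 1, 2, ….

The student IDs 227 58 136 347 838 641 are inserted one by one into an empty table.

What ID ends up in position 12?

227: h=3 → slot 3
58: h=3, h2=11, probe 3,1 → slot 1
136: h=3, h2=5, probe 3,8 → slot 8
347: h=7 → slot 7
838: h=3, h2=11, probe 3,1,12 → slot 12
641: h=9 → slot 9
Table: [—, 58, —, 227, —, —, —, 347, 136, 641, —, —, 838]

838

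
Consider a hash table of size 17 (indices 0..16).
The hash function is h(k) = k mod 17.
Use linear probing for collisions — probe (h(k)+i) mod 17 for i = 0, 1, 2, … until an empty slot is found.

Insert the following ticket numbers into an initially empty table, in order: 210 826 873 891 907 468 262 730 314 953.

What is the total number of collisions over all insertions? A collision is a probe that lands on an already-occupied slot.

210: h=6 => slot 6
826: h=10 => slot 10
873: h=6, probe 6,7 => slot 7
891: h=7, probe 7,8 => slot 8
907: h=6, probe 6,7,8,9 => slot 9
468: h=9, probe 9,10,11 => slot 11
262: h=7, probe 7,8,9,10,11,12 => slot 12
730: h=16 => slot 16
314: h=8, probe 8,9,10,11,12,13 => slot 13
953: h=1 => slot 1
Table: [., 953, ., ., ., ., 210, 873, 891, 907, 826, 468, 262, 314, ., ., 730]

17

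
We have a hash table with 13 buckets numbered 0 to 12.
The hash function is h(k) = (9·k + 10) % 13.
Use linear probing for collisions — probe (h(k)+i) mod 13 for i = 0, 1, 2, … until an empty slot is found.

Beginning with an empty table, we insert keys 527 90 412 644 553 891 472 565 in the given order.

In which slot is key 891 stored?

Insert 527: h=8, slot 8 empty → index 8.
Insert 90: h=1, slot 1 empty → index 1.
Insert 412: h=0, slot 0 empty → index 0.
Insert 644: h=8, slot 8 occupied → index 9.
Insert 553: h=8, slots 8,9 occupied → index 10.
Insert 891: h=8, slots 8,9,10 occupied → index 11.
Insert 472: h=7, slot 7 empty → index 7.
Insert 565: h=12, slot 12 empty → index 12.
Table: [412, 90, ∅, ∅, ∅, ∅, ∅, 472, 527, 644, 553, 891, 565]

11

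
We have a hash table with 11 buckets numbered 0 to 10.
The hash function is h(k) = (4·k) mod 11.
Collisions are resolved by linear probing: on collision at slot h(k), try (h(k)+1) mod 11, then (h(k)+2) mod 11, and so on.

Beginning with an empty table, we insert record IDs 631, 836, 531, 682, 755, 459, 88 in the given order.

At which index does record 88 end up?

631: h=5 -> slot 5
836: h=0 -> slot 0
531: h=1 -> slot 1
682: h=0, probe 0,1,2 -> slot 2
755: h=6 -> slot 6
459: h=10 -> slot 10
88: h=0, probe 0,1,2,3 -> slot 3
Table: [836, 531, 682, 88, -, 631, 755, -, -, -, 459]

3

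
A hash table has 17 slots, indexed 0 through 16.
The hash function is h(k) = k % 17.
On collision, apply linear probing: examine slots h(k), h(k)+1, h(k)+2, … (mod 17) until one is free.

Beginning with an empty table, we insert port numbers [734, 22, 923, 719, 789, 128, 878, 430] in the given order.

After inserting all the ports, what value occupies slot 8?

789

Insert 734: h=3, slot 3 empty -> index 3.
Insert 22: h=5, slot 5 empty -> index 5.
Insert 923: h=5, slot 5 occupied -> index 6.
Insert 719: h=5, slots 5,6 occupied -> index 7.
Insert 789: h=7, slot 7 occupied -> index 8.
Insert 128: h=9, slot 9 empty -> index 9.
Insert 878: h=11, slot 11 empty -> index 11.
Insert 430: h=5, slots 5,6,7,8,9 occupied -> index 10.
Table: [∅, ∅, ∅, 734, ∅, 22, 923, 719, 789, 128, 430, 878, ∅, ∅, ∅, ∅, ∅]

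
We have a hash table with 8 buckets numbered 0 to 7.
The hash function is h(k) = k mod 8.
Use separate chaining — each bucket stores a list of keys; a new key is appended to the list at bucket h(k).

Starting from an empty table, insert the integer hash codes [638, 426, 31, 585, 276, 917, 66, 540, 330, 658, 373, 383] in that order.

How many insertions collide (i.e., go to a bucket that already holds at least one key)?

6

638 → bucket 6
426 → bucket 2
31 → bucket 7
585 → bucket 1
276 → bucket 4
917 → bucket 5
66 → bucket 2 (collision)
540 → bucket 4 (collision)
330 → bucket 2 (collision)
658 → bucket 2 (collision)
373 → bucket 5 (collision)
383 → bucket 7 (collision)
Final buckets:
0: —
1: 585
2: 426 -> 66 -> 330 -> 658
3: —
4: 276 -> 540
5: 917 -> 373
6: 638
7: 31 -> 383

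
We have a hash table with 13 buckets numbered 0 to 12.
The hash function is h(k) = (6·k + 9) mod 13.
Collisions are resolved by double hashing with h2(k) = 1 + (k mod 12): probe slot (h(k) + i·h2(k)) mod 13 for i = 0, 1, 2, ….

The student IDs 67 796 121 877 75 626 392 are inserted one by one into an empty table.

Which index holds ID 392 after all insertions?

Insert 67: h=8, slot 8 empty => index 8.
Insert 796: h=1, slot 1 empty => index 1.
Insert 121: h=7, slot 7 empty => index 7.
Insert 877: h=6, slot 6 empty => index 6.
Insert 75: h=4, slot 4 empty => index 4.
Insert 626: h=8, h2=3, slot 8 occupied => index 11.
Insert 392: h=8, h2=9, slots 8,4 occupied => index 0.
Table: [392, 796, _, _, 75, _, 877, 121, 67, _, _, 626, _]

0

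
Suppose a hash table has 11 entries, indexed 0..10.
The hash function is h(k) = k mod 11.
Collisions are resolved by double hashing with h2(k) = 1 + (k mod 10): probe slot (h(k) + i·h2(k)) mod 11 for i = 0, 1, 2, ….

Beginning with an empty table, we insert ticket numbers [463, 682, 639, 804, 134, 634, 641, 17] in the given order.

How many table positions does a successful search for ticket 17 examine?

4

Insert 463: h=1, slot 1 empty => index 1.
Insert 682: h=0, slot 0 empty => index 0.
Insert 639: h=1, h2=10, slots 1,0 occupied => index 10.
Insert 804: h=1, h2=5, slot 1 occupied => index 6.
Insert 134: h=2, slot 2 empty => index 2.
Insert 634: h=7, slot 7 empty => index 7.
Insert 641: h=3, slot 3 empty => index 3.
Insert 17: h=6, h2=8, slots 6,3,0 occupied => index 8.
Table: [682, 463, 134, 641, -, -, 804, 634, 17, -, 639]
Lookup 17: h=6, h2=8, probe 6,3,0,8 → found at 8.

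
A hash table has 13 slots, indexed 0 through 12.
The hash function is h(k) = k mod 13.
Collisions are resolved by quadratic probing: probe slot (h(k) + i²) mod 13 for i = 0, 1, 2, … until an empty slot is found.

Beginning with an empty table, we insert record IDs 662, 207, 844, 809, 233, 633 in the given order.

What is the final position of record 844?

3

662 hashes to 12; slot 12 is free => place at 12.
207 hashes to 12; 12 taken => place at 0.
844 hashes to 12; 12,0 taken => place at 3.
809 hashes to 3; 3 taken => place at 4.
233 hashes to 12; 12,0,3 taken => place at 8.
633 hashes to 9; slot 9 is free => place at 9.
Table: [207, ∅, ∅, 844, 809, ∅, ∅, ∅, 233, 633, ∅, ∅, 662]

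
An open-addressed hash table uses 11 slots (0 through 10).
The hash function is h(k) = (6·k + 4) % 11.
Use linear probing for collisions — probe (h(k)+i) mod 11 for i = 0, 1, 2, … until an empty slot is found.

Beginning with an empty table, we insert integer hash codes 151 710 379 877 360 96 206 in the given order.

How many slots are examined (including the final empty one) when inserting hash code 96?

4

151 hashes to 8; slot 8 is free -> place at 8.
710 hashes to 7; slot 7 is free -> place at 7.
379 hashes to 1; slot 1 is free -> place at 1.
877 hashes to 8; 8 taken -> place at 9.
360 hashes to 8; 8,9 taken -> place at 10.
96 hashes to 8; 8,9,10 taken -> place at 0.
206 hashes to 8; 8,9,10,0,1 taken -> place at 2.
Table: [96, 379, 206, ., ., ., ., 710, 151, 877, 360]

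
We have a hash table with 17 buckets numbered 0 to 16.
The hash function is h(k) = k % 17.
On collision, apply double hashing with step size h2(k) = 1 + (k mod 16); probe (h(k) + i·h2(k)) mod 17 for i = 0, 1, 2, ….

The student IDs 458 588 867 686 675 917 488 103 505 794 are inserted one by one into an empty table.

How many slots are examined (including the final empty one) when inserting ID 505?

458: h=16 → slot 16
588: h=10 → slot 10
867: h=0 → slot 0
686: h=6 → slot 6
675: h=12 → slot 12
917: h=16, h2=6, probe 16,5 → slot 5
488: h=12, h2=9, probe 12,4 → slot 4
103: h=1 → slot 1
505: h=12, h2=10, probe 12,5,15 → slot 15
794: h=12, h2=11, probe 12,6,0,11 → slot 11
Table: [867, 103, ., ., 488, 917, 686, ., ., ., 588, 794, 675, ., ., 505, 458]

3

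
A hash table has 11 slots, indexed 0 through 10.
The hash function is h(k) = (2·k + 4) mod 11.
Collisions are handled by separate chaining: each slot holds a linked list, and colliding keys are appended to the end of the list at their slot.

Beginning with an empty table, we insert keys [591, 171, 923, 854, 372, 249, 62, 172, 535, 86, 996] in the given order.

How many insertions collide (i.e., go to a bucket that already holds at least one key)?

Insert 591: h=9, bucket 9 empty -> new chain.
Insert 171: h=5, bucket 5 empty -> new chain.
Insert 923: h=2, bucket 2 empty -> new chain.
Insert 854: h=7, bucket 7 empty -> new chain.
Insert 372: h=0, bucket 0 empty -> new chain.
Insert 249: h=7, bucket 7 nonempty -> append to chain.
Insert 62: h=7, bucket 7 nonempty -> append to chain.
Insert 172: h=7, bucket 7 nonempty -> append to chain.
Insert 535: h=7, bucket 7 nonempty -> append to chain.
Insert 86: h=0, bucket 0 nonempty -> append to chain.
Insert 996: h=5, bucket 5 nonempty -> append to chain.
Final buckets:
0: 372 -> 86
1: .
2: 923
3: .
4: .
5: 171 -> 996
6: .
7: 854 -> 249 -> 62 -> 172 -> 535
8: .
9: 591
10: .

6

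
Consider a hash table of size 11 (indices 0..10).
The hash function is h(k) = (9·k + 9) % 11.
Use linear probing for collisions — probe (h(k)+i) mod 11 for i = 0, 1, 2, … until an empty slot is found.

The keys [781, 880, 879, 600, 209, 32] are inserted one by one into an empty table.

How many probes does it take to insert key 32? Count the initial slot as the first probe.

781 hashes to 9; slot 9 is free -> place at 9.
880 hashes to 9; 9 taken -> place at 10.
879 hashes to 0; slot 0 is free -> place at 0.
600 hashes to 8; slot 8 is free -> place at 8.
209 hashes to 9; 9,10,0 taken -> place at 1.
32 hashes to 0; 0,1 taken -> place at 2.
Table: [879, 209, 32, -, -, -, -, -, 600, 781, 880]

3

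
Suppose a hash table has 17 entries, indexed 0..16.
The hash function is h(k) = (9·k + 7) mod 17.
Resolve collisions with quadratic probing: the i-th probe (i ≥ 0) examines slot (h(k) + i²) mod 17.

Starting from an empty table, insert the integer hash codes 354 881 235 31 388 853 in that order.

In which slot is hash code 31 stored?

Insert 354: h=14, slot 14 empty => index 14.
Insert 881: h=14, slot 14 occupied => index 15.
Insert 235: h=14, slots 14,15 occupied => index 1.
Insert 31: h=14, slots 14,15,1 occupied => index 6.
Insert 388: h=14, slots 14,15,1,6 occupied => index 13.
Insert 853: h=0, slot 0 empty => index 0.
Table: [853, 235, ., ., ., ., 31, ., ., ., ., ., ., 388, 354, 881, .]

6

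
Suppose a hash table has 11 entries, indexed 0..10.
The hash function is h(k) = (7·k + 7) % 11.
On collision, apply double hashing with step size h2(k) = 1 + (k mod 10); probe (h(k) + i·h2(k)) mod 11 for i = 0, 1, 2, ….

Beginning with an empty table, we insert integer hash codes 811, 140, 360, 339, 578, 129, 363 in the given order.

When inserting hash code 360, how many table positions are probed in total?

3

811: h=8 => slot 8
140: h=8, h2=1, probe 8,9 => slot 9
360: h=8, h2=1, probe 8,9,10 => slot 10
339: h=4 => slot 4
578: h=5 => slot 5
129: h=8, h2=10, probe 8,7 => slot 7
363: h=7, h2=4, probe 7,0 => slot 0
Table: [363, ., ., ., 339, 578, ., 129, 811, 140, 360]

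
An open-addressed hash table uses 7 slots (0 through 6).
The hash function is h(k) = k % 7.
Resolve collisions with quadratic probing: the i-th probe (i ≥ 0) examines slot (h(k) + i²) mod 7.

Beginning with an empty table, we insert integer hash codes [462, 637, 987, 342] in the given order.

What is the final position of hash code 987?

462 hashes to 0; slot 0 is free => place at 0.
637 hashes to 0; 0 taken => place at 1.
987 hashes to 0; 0,1 taken => place at 4.
342 hashes to 6; slot 6 is free => place at 6.
Table: [462, 637, _, _, 987, _, 342]

4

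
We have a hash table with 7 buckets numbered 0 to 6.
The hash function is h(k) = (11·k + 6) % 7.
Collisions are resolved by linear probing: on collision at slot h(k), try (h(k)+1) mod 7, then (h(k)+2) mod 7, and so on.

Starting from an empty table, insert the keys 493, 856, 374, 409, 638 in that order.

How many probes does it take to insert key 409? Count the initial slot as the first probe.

3

493 hashes to 4; slot 4 is free => place at 4.
856 hashes to 0; slot 0 is free => place at 0.
374 hashes to 4; 4 taken => place at 5.
409 hashes to 4; 4,5 taken => place at 6.
638 hashes to 3; slot 3 is free => place at 3.
Table: [856, _, _, 638, 493, 374, 409]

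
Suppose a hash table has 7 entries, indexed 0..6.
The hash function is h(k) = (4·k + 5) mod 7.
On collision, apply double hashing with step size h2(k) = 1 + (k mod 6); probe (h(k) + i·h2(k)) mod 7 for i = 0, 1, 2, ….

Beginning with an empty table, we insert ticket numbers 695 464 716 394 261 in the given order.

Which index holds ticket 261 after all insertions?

Insert 695: h=6, slot 6 empty => index 6.
Insert 464: h=6, h2=3, slot 6 occupied => index 2.
Insert 716: h=6, h2=3, slots 6,2 occupied => index 5.
Insert 394: h=6, h2=5, slot 6 occupied => index 4.
Insert 261: h=6, h2=4, slot 6 occupied => index 3.
Table: [∅, ∅, 464, 261, 394, 716, 695]

3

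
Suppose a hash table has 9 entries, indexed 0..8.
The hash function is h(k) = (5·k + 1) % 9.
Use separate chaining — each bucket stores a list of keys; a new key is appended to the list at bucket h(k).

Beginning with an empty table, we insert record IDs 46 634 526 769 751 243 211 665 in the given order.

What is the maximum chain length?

46 -> bucket 6
634 -> bucket 3
526 -> bucket 3 (collision)
769 -> bucket 3 (collision)
751 -> bucket 3 (collision)
243 -> bucket 1
211 -> bucket 3 (collision)
665 -> bucket 5
Final buckets:
0: .
1: 243
2: .
3: 634 -> 526 -> 769 -> 751 -> 211
4: .
5: 665
6: 46
7: .
8: .

5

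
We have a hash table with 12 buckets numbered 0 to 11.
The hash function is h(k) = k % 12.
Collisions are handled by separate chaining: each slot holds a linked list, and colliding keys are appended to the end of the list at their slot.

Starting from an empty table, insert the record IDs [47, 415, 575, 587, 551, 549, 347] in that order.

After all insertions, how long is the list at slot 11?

47 → bucket 11
415 → bucket 7
575 → bucket 11 (collision)
587 → bucket 11 (collision)
551 → bucket 11 (collision)
549 → bucket 9
347 → bucket 11 (collision)
Final buckets:
0: ∅
1: ∅
2: ∅
3: ∅
4: ∅
5: ∅
6: ∅
7: 415
8: ∅
9: 549
10: ∅
11: 47 -> 575 -> 587 -> 551 -> 347

5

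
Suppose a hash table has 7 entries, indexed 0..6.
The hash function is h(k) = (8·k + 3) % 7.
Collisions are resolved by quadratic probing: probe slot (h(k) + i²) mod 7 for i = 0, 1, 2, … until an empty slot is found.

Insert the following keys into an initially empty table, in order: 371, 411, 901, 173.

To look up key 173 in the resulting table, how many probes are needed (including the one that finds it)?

371: h=3 -> slot 3
411: h=1 -> slot 1
901: h=1, probe 1,2 -> slot 2
173: h=1, probe 1,2,5 -> slot 5
Table: [—, 411, 901, 371, —, 173, —]
Lookup 173: h=1, probe 1,2,5 → found at 5.

3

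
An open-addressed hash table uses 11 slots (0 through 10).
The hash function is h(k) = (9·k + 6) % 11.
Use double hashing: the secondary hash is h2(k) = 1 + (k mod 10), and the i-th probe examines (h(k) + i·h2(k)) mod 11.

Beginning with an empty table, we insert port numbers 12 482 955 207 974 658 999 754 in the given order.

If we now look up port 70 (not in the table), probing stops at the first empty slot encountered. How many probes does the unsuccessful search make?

12: h=4 => slot 4
482: h=10 => slot 10
955: h=10, h2=6, probe 10,5 => slot 5
207: h=10, h2=8, probe 10,7 => slot 7
974: h=5, h2=5, probe 5,10,4,9 => slot 9
658: h=10, h2=9, probe 10,8 => slot 8
999: h=10, h2=10, probe 10,9,8,7,6 => slot 6
754: h=5, h2=5, probe 5,10,4,9,3 => slot 3
Table: [., ., ., 754, 12, 955, 999, 207, 658, 974, 482]
Lookup 70: h=9, h2=1, probe 9,10,0 → slot 0 empty, not found.

3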